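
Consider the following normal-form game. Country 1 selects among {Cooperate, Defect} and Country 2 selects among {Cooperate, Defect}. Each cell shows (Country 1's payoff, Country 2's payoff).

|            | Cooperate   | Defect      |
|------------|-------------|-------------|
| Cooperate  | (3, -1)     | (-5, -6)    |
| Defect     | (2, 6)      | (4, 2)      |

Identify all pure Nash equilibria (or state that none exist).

Check mutual best responses: a cell is a NE iff neither player can gain by unilaterally deviating.
Country 1's best responses — vs Cooperate: Cooperate (payoff 3); vs Defect: Defect (payoff 4).
Country 2's best responses — vs Cooperate: Cooperate (payoff -1); vs Defect: Cooperate (payoff 6).
The only mutual best response is (Cooperate, Cooperate); neither player gains by switching there.

(Cooperate, Cooperate)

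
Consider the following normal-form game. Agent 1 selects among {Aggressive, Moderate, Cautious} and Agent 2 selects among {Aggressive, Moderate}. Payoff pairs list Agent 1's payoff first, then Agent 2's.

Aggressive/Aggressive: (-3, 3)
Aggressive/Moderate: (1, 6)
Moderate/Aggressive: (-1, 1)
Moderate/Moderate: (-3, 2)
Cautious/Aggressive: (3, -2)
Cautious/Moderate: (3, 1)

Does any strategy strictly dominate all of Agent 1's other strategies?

Check whether one of Agent 1's strategies beats all alternatives regardless of what the opponent does.
Cautious strictly dominates: vs Aggressive: 3 > each of {-3, -1}; vs Moderate: 3 > each of {1, -3}.

Cautious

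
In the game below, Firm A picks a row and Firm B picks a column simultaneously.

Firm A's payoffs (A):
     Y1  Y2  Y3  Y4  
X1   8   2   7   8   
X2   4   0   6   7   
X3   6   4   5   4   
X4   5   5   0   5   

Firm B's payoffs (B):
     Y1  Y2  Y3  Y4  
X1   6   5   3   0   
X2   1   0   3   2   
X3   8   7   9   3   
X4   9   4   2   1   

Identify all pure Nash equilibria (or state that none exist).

(X1, Y1)

Check mutual best responses: a cell is a NE iff neither player can gain by unilaterally deviating.
Firm A's best responses — vs Y1: X1 (payoff 8); vs Y2: X4 (payoff 5); vs Y3: X1 (payoff 7); vs Y4: X1 (payoff 8).
Firm B's best responses — vs X1: Y1 (payoff 6); vs X2: Y3 (payoff 3); vs X3: Y3 (payoff 9); vs X4: Y1 (payoff 9).
The only mutual best response is (X1, Y1); neither player gains by switching there.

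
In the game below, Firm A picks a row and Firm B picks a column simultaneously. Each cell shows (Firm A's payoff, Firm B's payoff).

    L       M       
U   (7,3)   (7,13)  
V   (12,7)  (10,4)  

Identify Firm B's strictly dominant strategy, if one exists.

No strictly dominant strategy

Check whether one of Firm B's strategies beats all alternatives regardless of what the opponent does.
L is not dominant: against U, M gives 13 > 3.
M is not dominant: against V, L gives 7 > 4.
No single strategy is best against every opponent action.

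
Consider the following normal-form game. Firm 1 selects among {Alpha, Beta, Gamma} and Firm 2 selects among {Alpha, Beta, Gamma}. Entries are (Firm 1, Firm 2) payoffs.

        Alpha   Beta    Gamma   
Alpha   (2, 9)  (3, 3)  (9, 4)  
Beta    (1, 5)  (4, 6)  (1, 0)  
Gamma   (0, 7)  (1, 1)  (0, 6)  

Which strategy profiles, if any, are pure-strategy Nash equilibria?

(Alpha, Alpha) and (Beta, Beta)

Check mutual best responses: a cell is a NE iff neither player can gain by unilaterally deviating.
Firm 1's best responses — vs Alpha: Alpha (payoff 2); vs Beta: Beta (payoff 4); vs Gamma: Alpha (payoff 9).
Firm 2's best responses — vs Alpha: Alpha (payoff 9); vs Beta: Beta (payoff 6); vs Gamma: Alpha (payoff 7).
Mutual best responses occur at (Alpha, Alpha) and (Beta, Beta); at each, neither player gains by switching.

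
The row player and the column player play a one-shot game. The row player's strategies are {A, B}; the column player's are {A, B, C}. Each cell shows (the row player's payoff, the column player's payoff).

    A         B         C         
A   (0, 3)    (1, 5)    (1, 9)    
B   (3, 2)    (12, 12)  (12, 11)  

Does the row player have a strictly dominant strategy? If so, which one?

Check whether one of the row player's strategies beats all alternatives regardless of what the opponent does.
B strictly dominates: vs A: 3 > 0; vs B: 12 > 1; vs C: 12 > 1.

B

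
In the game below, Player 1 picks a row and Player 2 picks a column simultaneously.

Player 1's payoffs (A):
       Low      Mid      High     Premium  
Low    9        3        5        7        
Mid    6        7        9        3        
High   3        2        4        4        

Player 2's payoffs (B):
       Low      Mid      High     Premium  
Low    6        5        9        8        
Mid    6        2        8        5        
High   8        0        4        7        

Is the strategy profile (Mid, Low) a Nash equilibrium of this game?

No

Holding Player 2 at Low: Player 1 gets 6 from Mid but could get 9 by switching to Low. Player 1 has a profitable deviation.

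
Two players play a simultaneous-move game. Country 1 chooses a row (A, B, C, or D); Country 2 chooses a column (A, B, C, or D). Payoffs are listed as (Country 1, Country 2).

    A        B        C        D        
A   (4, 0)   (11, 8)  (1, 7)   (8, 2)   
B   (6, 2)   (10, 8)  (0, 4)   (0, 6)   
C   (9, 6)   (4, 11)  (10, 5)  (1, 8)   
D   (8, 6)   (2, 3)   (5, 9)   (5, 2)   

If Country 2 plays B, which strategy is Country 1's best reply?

With Country 2 fixed at B, Country 1's payoffs are: A → 11, B → 10, C → 4, D → 2.
The maximum is 11, achieved by A.

A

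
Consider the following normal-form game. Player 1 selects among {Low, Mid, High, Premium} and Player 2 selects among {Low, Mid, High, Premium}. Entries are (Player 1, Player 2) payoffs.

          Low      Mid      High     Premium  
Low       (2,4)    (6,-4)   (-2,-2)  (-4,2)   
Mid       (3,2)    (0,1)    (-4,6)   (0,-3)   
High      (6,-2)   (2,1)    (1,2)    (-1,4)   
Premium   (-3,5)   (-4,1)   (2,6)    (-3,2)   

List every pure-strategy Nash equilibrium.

A profile is a Nash equilibrium when each player is best-responding to the other.
Player 1's best responses — vs Low: High (payoff 6); vs Mid: Low (payoff 6); vs High: Premium (payoff 2); vs Premium: Mid (payoff 0).
Player 2's best responses — vs Low: Low (payoff 4); vs Mid: High (payoff 6); vs High: Premium (payoff 4); vs Premium: High (payoff 6).
The only mutual best response is (Premium, High); neither player gains by switching there.

(Premium, High)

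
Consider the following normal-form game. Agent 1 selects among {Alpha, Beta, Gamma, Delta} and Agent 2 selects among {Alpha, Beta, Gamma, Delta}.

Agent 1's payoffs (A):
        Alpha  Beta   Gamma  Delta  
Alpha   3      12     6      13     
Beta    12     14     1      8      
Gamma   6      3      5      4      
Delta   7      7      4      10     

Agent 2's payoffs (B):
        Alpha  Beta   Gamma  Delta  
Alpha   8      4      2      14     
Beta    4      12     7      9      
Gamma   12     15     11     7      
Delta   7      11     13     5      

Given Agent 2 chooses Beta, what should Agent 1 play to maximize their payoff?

With Agent 2 fixed at Beta, Agent 1's payoffs are: Alpha → 12, Beta → 14, Gamma → 3, Delta → 7.
The maximum is 14, achieved by Beta.

Beta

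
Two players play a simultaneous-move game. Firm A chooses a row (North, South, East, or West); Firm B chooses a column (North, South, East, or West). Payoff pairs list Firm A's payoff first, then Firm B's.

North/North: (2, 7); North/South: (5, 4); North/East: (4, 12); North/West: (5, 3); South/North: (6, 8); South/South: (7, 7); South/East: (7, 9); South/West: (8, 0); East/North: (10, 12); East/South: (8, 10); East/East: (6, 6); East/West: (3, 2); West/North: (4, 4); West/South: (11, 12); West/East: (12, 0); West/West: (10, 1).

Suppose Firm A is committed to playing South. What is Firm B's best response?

With Firm A fixed at South, Firm B's payoffs are: North → 8, South → 7, East → 9, West → 0.
The maximum is 9, achieved by East.

East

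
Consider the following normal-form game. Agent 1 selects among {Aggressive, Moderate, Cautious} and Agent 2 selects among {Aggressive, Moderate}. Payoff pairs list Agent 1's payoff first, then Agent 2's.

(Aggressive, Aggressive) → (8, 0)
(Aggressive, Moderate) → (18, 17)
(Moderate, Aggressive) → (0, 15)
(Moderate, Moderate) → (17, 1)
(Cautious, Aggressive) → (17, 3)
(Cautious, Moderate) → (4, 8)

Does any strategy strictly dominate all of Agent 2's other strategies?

No strictly dominant strategy

Check whether one of Agent 2's strategies beats all alternatives regardless of what the opponent does.
Aggressive is not dominant: against Aggressive, Moderate gives 17 > 0.
Moderate is not dominant: against Moderate, Aggressive gives 15 > 1.
No single strategy is best against every opponent action.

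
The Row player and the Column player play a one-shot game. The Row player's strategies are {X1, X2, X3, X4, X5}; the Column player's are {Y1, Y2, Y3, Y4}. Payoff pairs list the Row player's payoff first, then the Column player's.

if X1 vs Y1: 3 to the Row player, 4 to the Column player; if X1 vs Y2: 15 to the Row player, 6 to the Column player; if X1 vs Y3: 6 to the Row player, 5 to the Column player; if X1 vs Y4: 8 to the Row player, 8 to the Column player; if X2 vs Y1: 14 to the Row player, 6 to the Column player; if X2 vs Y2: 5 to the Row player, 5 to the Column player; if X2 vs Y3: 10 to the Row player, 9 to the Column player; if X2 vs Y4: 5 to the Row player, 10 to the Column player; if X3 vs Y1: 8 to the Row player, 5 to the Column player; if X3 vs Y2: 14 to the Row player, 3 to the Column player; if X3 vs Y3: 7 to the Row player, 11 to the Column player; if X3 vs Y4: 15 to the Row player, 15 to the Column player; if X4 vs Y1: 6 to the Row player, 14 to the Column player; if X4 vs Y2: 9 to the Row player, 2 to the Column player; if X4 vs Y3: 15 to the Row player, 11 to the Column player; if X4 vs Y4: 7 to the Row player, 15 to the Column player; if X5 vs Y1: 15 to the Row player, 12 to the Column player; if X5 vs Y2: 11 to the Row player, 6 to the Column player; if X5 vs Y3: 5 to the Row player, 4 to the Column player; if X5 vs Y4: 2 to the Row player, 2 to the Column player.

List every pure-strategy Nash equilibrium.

Find each player's best response to every opponent strategy; NE are the intersections.
The Row player's best responses — vs Y1: X5 (payoff 15); vs Y2: X1 (payoff 15); vs Y3: X4 (payoff 15); vs Y4: X3 (payoff 15).
The Column player's best responses — vs X1: Y4 (payoff 8); vs X2: Y4 (payoff 10); vs X3: Y4 (payoff 15); vs X4: Y4 (payoff 15); vs X5: Y1 (payoff 12).
Mutual best responses occur at (X3, Y4) and (X5, Y1); at each, neither player gains by switching.

(X3, Y4) and (X5, Y1)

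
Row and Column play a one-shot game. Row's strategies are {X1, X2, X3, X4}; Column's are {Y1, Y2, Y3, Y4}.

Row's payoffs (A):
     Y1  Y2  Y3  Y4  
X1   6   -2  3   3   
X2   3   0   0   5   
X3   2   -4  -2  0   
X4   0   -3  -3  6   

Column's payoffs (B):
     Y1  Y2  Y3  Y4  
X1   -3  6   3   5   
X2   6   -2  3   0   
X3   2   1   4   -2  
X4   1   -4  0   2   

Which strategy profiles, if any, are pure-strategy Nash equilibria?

(X4, Y4)

A profile is a Nash equilibrium when each player is best-responding to the other.
Row's best responses — vs Y1: X1 (payoff 6); vs Y2: X2 (payoff 0); vs Y3: X1 (payoff 3); vs Y4: X4 (payoff 6).
Column's best responses — vs X1: Y2 (payoff 6); vs X2: Y1 (payoff 6); vs X3: Y3 (payoff 4); vs X4: Y4 (payoff 2).
The only mutual best response is (X4, Y4); neither player gains by switching there.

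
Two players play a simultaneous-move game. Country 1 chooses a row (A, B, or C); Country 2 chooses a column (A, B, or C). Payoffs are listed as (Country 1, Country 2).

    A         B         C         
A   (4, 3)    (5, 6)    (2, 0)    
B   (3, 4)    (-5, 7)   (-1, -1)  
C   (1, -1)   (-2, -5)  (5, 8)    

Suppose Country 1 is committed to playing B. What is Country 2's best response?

With Country 1 fixed at B, Country 2's payoffs are: A → 4, B → 7, C → -1.
The maximum is 7, achieved by B.

B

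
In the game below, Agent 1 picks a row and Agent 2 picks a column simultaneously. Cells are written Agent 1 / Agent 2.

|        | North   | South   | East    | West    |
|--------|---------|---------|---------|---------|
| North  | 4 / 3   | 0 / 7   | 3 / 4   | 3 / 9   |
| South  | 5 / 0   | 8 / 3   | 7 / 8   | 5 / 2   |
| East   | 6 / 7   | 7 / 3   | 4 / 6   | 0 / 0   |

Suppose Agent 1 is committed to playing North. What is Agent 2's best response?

With Agent 1 fixed at North, Agent 2's payoffs are: North → 3, South → 7, East → 4, West → 9.
The maximum is 9, achieved by West.

West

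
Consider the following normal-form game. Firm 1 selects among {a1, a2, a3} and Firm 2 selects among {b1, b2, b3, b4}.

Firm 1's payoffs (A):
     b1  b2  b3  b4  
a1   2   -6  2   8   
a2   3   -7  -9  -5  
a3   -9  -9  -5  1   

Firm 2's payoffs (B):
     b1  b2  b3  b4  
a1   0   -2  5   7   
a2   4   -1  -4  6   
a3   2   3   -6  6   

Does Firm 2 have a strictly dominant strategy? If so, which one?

A strategy is strictly dominant if it gives Firm 2 a strictly higher payoff than every other strategy, against every choice by the opponent.
b4 strictly dominates: vs a1: 7 > each of {0, -2, 5}; vs a2: 6 > each of {4, -1, -4}; vs a3: 6 > each of {2, 3, -6}.

b4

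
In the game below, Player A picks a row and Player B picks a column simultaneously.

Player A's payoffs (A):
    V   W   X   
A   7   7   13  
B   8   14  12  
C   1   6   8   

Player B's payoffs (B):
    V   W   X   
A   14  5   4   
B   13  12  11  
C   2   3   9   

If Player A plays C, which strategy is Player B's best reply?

With Player A fixed at C, Player B's payoffs are: V → 2, W → 3, X → 9.
The maximum is 9, achieved by X.

X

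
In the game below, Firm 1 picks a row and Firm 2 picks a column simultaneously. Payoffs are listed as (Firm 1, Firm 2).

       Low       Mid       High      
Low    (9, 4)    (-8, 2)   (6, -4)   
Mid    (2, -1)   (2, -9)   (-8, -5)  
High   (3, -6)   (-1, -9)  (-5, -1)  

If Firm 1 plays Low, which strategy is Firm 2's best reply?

With Firm 1 fixed at Low, Firm 2's payoffs are: Low → 4, Mid → 2, High → -4.
The maximum is 4, achieved by Low.

Low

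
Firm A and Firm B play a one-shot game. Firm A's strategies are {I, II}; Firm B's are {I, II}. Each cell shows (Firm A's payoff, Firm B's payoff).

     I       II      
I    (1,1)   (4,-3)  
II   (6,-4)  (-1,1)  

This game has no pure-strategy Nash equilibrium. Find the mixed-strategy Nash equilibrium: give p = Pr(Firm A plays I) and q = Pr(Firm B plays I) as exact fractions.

p = 5/9, q = 1/2

In a mixed NE each player is indifferent between their pure strategies, so the opponent's mix sets the indifference.
Firm B indifferent between I and II: p·1 + (1−p)·(-4) = p·(-3) + (1−p)·1 ⟹ (-4) + 5p = 1 + (-4)p ⟹ p = 5/9.
Firm A indifferent between I and II: q·1 + (1−q)·4 = q·6 + (1−q)·(-1) ⟹ 4 + (-3)q = (-1) + 7q ⟹ q = 1/2.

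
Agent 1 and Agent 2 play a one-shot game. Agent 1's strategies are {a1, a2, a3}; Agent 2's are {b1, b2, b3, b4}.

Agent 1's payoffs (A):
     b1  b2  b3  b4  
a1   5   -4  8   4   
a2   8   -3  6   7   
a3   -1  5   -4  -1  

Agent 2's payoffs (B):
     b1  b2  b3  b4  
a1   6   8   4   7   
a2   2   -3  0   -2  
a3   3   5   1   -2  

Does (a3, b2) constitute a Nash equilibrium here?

Holding Agent 2 at b2: Agent 1 gets 5 from a3, versus -4 from a1, -3 from a2. No profitable deviation for Agent 1.
Holding Agent 1 at a3: Agent 2 gets 5 from b2, versus 3 from b1, 1 from b3, -2 from b4. No profitable deviation for Agent 2 either.

Yes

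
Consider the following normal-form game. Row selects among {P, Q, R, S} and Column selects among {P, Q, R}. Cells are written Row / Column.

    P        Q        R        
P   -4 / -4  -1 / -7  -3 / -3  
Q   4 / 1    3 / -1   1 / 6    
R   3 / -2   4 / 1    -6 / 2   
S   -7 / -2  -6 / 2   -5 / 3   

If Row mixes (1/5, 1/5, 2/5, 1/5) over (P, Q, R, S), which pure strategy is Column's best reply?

Compute Column's expected payoff from each pure strategy against the given mix.
P: (1/5)·(-4) + (1/5)·1 + (2/5)·(-2) + (1/5)·(-2) = -9/5
Q: (1/5)·(-7) + (1/5)·(-1) + (2/5)·1 + (1/5)·2 = -4/5
R: (1/5)·(-3) + (1/5)·6 + (2/5)·2 + (1/5)·3 = 2
Highest expected payoff is 2, from R.

R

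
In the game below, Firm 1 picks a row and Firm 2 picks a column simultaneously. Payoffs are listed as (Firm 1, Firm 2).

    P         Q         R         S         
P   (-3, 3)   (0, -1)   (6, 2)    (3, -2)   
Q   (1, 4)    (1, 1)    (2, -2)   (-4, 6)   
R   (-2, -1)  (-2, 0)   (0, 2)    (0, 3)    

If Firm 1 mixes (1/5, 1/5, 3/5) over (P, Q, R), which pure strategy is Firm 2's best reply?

Firm 2's best reply maximizes expected payoff against the mix.
P: (1/5)·3 + (1/5)·4 + (3/5)·(-1) = 4/5
Q: (1/5)·(-1) + (1/5)·1 + (3/5)·0 = 0
R: (1/5)·2 + (1/5)·(-2) + (3/5)·2 = 6/5
S: (1/5)·(-2) + (1/5)·6 + (3/5)·3 = 13/5
Highest expected payoff is 13/5, from S.

S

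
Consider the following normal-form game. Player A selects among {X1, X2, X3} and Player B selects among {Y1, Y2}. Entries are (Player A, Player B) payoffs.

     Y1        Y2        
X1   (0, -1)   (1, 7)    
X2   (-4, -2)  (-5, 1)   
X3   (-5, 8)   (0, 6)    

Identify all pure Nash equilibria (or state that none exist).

(X1, Y2)

A profile is a Nash equilibrium when each player is best-responding to the other.
Player A's best responses — vs Y1: X1 (payoff 0); vs Y2: X1 (payoff 1).
Player B's best responses — vs X1: Y2 (payoff 7); vs X2: Y2 (payoff 1); vs X3: Y1 (payoff 8).
The only mutual best response is (X1, Y2); neither player gains by switching there.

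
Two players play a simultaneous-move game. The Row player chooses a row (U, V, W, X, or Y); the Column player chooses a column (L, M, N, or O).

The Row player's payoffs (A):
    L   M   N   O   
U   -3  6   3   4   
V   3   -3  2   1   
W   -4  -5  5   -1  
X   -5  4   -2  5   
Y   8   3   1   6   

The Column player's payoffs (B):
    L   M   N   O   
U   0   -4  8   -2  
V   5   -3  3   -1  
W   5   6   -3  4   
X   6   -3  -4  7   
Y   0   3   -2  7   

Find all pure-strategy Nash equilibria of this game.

Check mutual best responses: a cell is a NE iff neither player can gain by unilaterally deviating.
The Row player's best responses — vs L: Y (payoff 8); vs M: U (payoff 6); vs N: W (payoff 5); vs O: Y (payoff 6).
The Column player's best responses — vs U: N (payoff 8); vs V: L (payoff 5); vs W: M (payoff 6); vs X: O (payoff 7); vs Y: O (payoff 7).
The only mutual best response is (Y, O); neither player gains by switching there.

(Y, O)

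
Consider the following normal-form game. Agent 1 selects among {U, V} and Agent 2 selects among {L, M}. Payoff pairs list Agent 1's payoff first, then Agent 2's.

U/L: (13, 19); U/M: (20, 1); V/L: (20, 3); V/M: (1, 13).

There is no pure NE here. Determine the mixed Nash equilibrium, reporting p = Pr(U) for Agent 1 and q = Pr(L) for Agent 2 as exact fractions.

Each player's mixing probability is pinned down by making the *other* player indifferent.
Agent 2 indifferent between L and M: p·19 + (1−p)·3 = p·1 + (1−p)·13 ⟹ 3 + 16p = 13 + (-12)p ⟹ p = 5/14.
Agent 1 indifferent between U and V: q·13 + (1−q)·20 = q·20 + (1−q)·1 ⟹ 20 + (-7)q = 1 + 19q ⟹ q = 19/26.

p = 5/14, q = 19/26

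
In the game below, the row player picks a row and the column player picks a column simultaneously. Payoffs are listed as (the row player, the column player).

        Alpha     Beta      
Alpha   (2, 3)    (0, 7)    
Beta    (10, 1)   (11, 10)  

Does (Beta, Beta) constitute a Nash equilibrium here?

Holding the column player at Beta: the row player gets 11 from Beta, versus 0 from Alpha. No profitable deviation for the row player.
Holding the row player at Beta: the column player gets 10 from Beta, versus 1 from Alpha. No profitable deviation for the column player either.

Yes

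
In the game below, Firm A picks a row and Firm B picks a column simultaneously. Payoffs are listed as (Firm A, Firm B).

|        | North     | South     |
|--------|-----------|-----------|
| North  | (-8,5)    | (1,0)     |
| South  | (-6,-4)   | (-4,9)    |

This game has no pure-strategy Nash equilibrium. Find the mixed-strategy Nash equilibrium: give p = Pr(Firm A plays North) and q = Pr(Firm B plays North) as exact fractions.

In a mixed NE each player is indifferent between their pure strategies, so the opponent's mix sets the indifference.
Firm B indifferent between North and South: p·5 + (1−p)·(-4) = p·0 + (1−p)·9 ⟹ (-4) + 9p = 9 + (-9)p ⟹ p = 13/18.
Firm A indifferent between North and South: q·(-8) + (1−q)·1 = q·(-6) + (1−q)·(-4) ⟹ 1 + (-9)q = (-4) + (-2)q ⟹ q = 5/7.

p = 13/18, q = 5/7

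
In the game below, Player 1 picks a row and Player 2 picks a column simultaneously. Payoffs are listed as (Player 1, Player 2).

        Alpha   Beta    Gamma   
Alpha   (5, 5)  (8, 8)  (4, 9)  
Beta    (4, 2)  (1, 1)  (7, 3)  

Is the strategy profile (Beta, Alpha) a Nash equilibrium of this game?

Holding Player 2 at Alpha: Player 1 gets 4 from Beta but could get 5 by switching to Alpha. Player 1 has a profitable deviation.

No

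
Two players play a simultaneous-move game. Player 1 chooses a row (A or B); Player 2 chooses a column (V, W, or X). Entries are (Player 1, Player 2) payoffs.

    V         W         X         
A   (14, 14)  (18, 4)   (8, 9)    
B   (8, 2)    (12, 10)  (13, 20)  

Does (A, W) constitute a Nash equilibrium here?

Holding Player 2 at W: Player 1 gets 18 from A, versus 12 from B. No profitable deviation for Player 1.
Holding Player 1 at A: Player 2 gets 4 from W but could get 14 by switching to V. Player 2 has a profitable deviation.

No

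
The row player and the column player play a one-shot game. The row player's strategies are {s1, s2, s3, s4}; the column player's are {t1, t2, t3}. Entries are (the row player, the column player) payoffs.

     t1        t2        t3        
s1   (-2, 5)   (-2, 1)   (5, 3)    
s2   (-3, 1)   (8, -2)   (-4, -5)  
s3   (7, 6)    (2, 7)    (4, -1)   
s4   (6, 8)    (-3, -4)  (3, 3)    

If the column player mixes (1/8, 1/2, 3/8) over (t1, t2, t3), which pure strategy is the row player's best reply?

s3

The row player's best reply maximizes expected payoff against the mix.
s1: (1/8)·(-2) + (1/2)·(-2) + (3/8)·5 = 5/8
s2: (1/8)·(-3) + (1/2)·8 + (3/8)·(-4) = 17/8
s3: (1/8)·7 + (1/2)·2 + (3/8)·4 = 27/8
s4: (1/8)·6 + (1/2)·(-3) + (3/8)·3 = 3/8
Highest expected payoff is 27/8, from s3.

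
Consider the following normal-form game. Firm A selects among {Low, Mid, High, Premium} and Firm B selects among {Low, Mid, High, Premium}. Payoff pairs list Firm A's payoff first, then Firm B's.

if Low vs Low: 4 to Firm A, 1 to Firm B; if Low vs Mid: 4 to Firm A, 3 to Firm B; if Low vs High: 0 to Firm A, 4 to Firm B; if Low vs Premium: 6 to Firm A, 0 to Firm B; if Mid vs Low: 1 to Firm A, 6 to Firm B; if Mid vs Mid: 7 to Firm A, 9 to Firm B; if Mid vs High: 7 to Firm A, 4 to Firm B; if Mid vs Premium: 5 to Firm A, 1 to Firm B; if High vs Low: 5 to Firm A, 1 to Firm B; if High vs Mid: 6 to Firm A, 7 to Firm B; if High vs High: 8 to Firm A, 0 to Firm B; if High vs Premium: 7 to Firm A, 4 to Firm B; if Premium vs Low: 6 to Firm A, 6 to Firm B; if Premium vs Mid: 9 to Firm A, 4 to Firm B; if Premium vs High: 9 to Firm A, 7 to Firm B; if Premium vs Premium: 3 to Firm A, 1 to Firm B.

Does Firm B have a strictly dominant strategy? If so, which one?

None

Check whether one of Firm B's strategies beats all alternatives regardless of what the opponent does.
Low is not dominant: against Low, Mid gives 3 > 1.
Mid is not dominant: against Low, High gives 4 > 3.
High is not dominant: against Mid, Low gives 6 > 4.
Premium is not dominant: against Low, Low gives 1 > 0.
No single strategy is best against every opponent action.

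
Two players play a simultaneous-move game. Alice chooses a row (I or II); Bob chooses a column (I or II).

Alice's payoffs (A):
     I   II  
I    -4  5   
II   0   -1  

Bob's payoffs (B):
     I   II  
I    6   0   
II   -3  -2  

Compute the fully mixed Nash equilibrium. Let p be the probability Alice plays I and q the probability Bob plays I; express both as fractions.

Each player's mixing probability is pinned down by making the *other* player indifferent.
Bob indifferent between I and II: p·6 + (1−p)·(-3) = p·0 + (1−p)·(-2) ⟹ (-3) + 9p = (-2) + 2p ⟹ p = 1/7.
Alice indifferent between I and II: q·(-4) + (1−q)·5 = q·0 + (1−q)·(-1) ⟹ 5 + (-9)q = (-1) + 1q ⟹ q = 3/5.

p = 1/7, q = 3/5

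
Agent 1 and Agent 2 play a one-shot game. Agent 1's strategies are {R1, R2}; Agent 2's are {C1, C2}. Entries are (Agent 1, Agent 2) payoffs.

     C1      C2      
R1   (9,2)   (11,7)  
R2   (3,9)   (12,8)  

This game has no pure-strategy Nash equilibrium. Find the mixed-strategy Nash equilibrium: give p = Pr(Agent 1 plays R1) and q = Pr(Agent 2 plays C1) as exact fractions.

p = 1/6, q = 1/7

In a mixed NE each player is indifferent between their pure strategies, so the opponent's mix sets the indifference.
Agent 2 indifferent between C1 and C2: p·2 + (1−p)·9 = p·7 + (1−p)·8 ⟹ 9 + (-7)p = 8 + (-1)p ⟹ p = 1/6.
Agent 1 indifferent between R1 and R2: q·9 + (1−q)·11 = q·3 + (1−q)·12 ⟹ 11 + (-2)q = 12 + (-9)q ⟹ q = 1/7.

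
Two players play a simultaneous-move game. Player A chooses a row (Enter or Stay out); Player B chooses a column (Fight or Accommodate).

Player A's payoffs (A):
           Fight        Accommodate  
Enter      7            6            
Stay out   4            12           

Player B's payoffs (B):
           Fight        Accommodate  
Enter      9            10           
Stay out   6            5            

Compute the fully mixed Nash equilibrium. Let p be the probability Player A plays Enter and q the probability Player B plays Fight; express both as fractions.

p = 1/2, q = 2/3

Each player's mixing probability is pinned down by making the *other* player indifferent.
Player B indifferent between Fight and Accommodate: p·9 + (1−p)·6 = p·10 + (1−p)·5 ⟹ 6 + 3p = 5 + 5p ⟹ p = 1/2.
Player A indifferent between Enter and Stay out: q·7 + (1−q)·6 = q·4 + (1−q)·12 ⟹ 6 + 1q = 12 + (-8)q ⟹ q = 2/3.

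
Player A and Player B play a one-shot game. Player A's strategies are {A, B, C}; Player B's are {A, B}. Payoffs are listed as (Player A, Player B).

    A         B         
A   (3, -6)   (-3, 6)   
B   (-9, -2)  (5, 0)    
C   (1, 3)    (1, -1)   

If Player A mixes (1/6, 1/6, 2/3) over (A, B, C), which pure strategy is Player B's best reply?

Compute Player B's expected payoff from each pure strategy against the given mix.
A: (1/6)·(-6) + (1/6)·(-2) + (2/3)·3 = 2/3
B: (1/6)·6 + (1/6)·0 + (2/3)·(-1) = 1/3
Highest expected payoff is 2/3, from A.

A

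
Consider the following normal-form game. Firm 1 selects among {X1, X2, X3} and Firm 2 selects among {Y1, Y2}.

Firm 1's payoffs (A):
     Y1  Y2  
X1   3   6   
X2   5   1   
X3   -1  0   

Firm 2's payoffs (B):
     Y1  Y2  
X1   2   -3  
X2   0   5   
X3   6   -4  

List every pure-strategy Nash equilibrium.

A profile is a Nash equilibrium when each player is best-responding to the other.
Firm 1's best responses — vs Y1: X2 (payoff 5); vs Y2: X1 (payoff 6).
Firm 2's best responses — vs X1: Y1 (payoff 2); vs X2: Y2 (payoff 5); vs X3: Y1 (payoff 6).
No cell has both players best-responding. For instance, Firm 1's best reply to Y2 is X1, but against X1 Firm 2 prefers Y1 over Y2.

No pure-strategy Nash equilibrium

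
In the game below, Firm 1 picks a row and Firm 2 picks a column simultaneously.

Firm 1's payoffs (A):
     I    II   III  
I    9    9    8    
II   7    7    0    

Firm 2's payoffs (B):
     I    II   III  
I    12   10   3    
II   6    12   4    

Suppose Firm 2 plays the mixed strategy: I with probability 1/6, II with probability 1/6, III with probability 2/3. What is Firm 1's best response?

I

Compute Firm 1's expected payoff from each pure strategy against the given mix.
I: (1/6)·9 + (1/6)·9 + (2/3)·8 = 25/3
II: (1/6)·7 + (1/6)·7 + (2/3)·0 = 7/3
Highest expected payoff is 25/3, from I.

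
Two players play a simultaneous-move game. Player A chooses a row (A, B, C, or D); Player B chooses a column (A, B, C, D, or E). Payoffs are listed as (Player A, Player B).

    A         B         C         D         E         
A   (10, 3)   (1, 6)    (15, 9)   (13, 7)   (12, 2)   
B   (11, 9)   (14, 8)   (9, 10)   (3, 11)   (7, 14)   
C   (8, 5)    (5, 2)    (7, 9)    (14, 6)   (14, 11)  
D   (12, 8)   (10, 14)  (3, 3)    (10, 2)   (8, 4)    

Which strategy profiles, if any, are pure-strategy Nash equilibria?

Check mutual best responses: a cell is a NE iff neither player can gain by unilaterally deviating.
Player A's best responses — vs A: D (payoff 12); vs B: B (payoff 14); vs C: A (payoff 15); vs D: C (payoff 14); vs E: C (payoff 14).
Player B's best responses — vs A: C (payoff 9); vs B: E (payoff 14); vs C: E (payoff 11); vs D: B (payoff 14).
Mutual best responses occur at (A, C) and (C, E); at each, neither player gains by switching.

(A, C) and (C, E)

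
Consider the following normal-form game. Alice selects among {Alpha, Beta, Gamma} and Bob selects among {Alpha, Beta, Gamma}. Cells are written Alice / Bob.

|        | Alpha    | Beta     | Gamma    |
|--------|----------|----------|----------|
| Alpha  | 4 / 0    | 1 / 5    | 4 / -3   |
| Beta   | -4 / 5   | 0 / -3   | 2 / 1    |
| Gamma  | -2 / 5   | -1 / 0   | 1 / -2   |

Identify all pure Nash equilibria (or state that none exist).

A profile is a Nash equilibrium when each player is best-responding to the other.
Alice's best responses — vs Alpha: Alpha (payoff 4); vs Beta: Alpha (payoff 1); vs Gamma: Alpha (payoff 4).
Bob's best responses — vs Alpha: Beta (payoff 5); vs Beta: Alpha (payoff 5); vs Gamma: Alpha (payoff 5).
The only mutual best response is (Alpha, Beta); neither player gains by switching there.

(Alpha, Beta)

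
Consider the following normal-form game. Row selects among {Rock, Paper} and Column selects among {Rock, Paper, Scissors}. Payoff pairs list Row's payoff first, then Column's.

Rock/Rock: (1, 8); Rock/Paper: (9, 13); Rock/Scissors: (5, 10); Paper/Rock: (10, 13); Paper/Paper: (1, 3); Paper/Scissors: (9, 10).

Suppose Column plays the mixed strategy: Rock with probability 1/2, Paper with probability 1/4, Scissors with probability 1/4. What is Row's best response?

Paper

Compute Row's expected payoff from each pure strategy against the given mix.
Rock: (1/2)·1 + (1/4)·9 + (1/4)·5 = 4
Paper: (1/2)·10 + (1/4)·1 + (1/4)·9 = 15/2
Highest expected payoff is 15/2, from Paper.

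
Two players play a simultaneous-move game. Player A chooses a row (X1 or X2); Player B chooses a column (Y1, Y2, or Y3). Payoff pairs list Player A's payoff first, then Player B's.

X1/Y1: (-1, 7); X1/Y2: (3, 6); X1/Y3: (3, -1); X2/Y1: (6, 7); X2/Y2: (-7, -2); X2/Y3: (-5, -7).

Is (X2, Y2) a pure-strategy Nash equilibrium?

Holding Player B at Y2: Player A gets -7 from X2 but could get 3 by switching to X1. Player A has a profitable deviation.

No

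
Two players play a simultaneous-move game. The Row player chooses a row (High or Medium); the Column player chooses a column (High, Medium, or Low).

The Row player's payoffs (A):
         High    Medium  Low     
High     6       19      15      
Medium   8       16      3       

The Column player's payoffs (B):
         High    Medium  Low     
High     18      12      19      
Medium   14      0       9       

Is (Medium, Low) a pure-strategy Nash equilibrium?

Holding the Column player at Low: the Row player gets 3 from Medium but could get 15 by switching to High. The Row player has a profitable deviation.

No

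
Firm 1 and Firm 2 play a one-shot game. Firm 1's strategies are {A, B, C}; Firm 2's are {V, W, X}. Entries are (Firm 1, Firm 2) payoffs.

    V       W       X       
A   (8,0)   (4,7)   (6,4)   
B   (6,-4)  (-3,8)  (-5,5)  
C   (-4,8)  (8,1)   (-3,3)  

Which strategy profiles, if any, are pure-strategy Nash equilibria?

Find each player's best response to every opponent strategy; NE are the intersections.
Firm 1's best responses — vs V: A (payoff 8); vs W: C (payoff 8); vs X: A (payoff 6).
Firm 2's best responses — vs A: W (payoff 7); vs B: W (payoff 8); vs C: V (payoff 8).
No cell has both players best-responding. For instance, Firm 1's best reply to X is A, but against A Firm 2 prefers W over X.

None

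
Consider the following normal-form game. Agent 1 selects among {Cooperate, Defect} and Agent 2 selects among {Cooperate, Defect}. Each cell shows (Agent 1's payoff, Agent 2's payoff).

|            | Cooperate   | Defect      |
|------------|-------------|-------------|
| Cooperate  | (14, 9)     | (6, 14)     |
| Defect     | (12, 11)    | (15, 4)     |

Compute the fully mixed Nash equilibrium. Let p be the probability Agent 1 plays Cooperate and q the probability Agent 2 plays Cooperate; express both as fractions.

Each player's mixing probability is pinned down by making the *other* player indifferent.
Agent 2 indifferent between Cooperate and Defect: p·9 + (1−p)·11 = p·14 + (1−p)·4 ⟹ 11 + (-2)p = 4 + 10p ⟹ p = 7/12.
Agent 1 indifferent between Cooperate and Defect: q·14 + (1−q)·6 = q·12 + (1−q)·15 ⟹ 6 + 8q = 15 + (-3)q ⟹ q = 9/11.

p = 7/12, q = 9/11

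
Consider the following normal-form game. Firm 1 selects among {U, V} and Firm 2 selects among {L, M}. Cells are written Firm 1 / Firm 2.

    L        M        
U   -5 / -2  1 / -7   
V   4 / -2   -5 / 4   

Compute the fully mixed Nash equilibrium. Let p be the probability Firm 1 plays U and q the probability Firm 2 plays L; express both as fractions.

p = 6/11, q = 2/5

In a mixed NE each player is indifferent between their pure strategies, so the opponent's mix sets the indifference.
Firm 2 indifferent between L and M: p·(-2) + (1−p)·(-2) = p·(-7) + (1−p)·4 ⟹ (-2) + 0p = 4 + (-11)p ⟹ p = 6/11.
Firm 1 indifferent between U and V: q·(-5) + (1−q)·1 = q·4 + (1−q)·(-5) ⟹ 1 + (-6)q = (-5) + 9q ⟹ q = 2/5.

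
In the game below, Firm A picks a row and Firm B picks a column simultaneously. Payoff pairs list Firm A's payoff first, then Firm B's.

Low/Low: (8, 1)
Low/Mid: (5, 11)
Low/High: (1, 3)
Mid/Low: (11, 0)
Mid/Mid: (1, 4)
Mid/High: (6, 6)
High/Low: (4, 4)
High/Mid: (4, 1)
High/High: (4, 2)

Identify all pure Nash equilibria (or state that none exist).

(Low, Mid) and (Mid, High)

Check mutual best responses: a cell is a NE iff neither player can gain by unilaterally deviating.
Firm A's best responses — vs Low: Mid (payoff 11); vs Mid: Low (payoff 5); vs High: Mid (payoff 6).
Firm B's best responses — vs Low: Mid (payoff 11); vs Mid: High (payoff 6); vs High: Low (payoff 4).
Mutual best responses occur at (Low, Mid) and (Mid, High); at each, neither player gains by switching.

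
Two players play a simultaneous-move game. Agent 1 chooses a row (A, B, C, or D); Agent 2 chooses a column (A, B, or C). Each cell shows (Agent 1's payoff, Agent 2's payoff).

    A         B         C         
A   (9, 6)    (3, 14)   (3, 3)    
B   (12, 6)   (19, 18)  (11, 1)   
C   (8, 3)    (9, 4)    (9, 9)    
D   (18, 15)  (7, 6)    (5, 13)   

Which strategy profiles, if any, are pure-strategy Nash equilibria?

(B, B) and (D, A)

Find each player's best response to every opponent strategy; NE are the intersections.
Agent 1's best responses — vs A: D (payoff 18); vs B: B (payoff 19); vs C: B (payoff 11).
Agent 2's best responses — vs A: B (payoff 14); vs B: B (payoff 18); vs C: C (payoff 9); vs D: A (payoff 15).
Mutual best responses occur at (B, B) and (D, A); at each, neither player gains by switching.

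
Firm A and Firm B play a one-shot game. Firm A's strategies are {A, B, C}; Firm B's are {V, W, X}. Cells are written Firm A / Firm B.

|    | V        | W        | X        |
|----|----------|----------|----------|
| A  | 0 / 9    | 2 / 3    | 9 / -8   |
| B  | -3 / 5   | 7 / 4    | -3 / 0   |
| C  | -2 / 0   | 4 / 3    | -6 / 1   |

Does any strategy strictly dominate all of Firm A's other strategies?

No strictly dominant strategy

A strategy is strictly dominant if it gives Firm A a strictly higher payoff than every other strategy, against every choice by the opponent.
A is not dominant: against W, B gives 7 > 2.
B is not dominant: against V, A gives 0 > -3.
C is not dominant: against V, A gives 0 > -2.
No single strategy is best against every opponent action.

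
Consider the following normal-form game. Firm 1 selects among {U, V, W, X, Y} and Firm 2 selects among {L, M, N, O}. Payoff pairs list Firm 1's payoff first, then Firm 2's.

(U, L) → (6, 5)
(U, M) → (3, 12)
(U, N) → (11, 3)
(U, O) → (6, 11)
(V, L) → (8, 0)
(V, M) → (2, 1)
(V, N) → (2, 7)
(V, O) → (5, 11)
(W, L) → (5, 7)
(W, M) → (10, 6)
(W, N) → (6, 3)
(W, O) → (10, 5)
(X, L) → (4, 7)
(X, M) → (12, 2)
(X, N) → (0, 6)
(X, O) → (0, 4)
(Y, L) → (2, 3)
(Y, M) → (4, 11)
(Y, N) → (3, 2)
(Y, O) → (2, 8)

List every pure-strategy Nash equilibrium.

Check mutual best responses: a cell is a NE iff neither player can gain by unilaterally deviating.
Firm 1's best responses — vs L: V (payoff 8); vs M: X (payoff 12); vs N: U (payoff 11); vs O: W (payoff 10).
Firm 2's best responses — vs U: M (payoff 12); vs V: O (payoff 11); vs W: L (payoff 7); vs X: L (payoff 7); vs Y: M (payoff 11).
No cell has both players best-responding. For instance, Firm 1's best reply to L is V, but against V Firm 2 prefers O over L.

None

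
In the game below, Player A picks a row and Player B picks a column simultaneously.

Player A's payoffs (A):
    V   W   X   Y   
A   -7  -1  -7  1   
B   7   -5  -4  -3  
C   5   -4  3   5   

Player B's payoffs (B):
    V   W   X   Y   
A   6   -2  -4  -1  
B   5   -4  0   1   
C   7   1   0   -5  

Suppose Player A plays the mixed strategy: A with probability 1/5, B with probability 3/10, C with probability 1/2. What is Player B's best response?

V

Player B's best reply maximizes expected payoff against the mix.
V: (1/5)·6 + (3/10)·5 + (1/2)·7 = 31/5
W: (1/5)·(-2) + (3/10)·(-4) + (1/2)·1 = -11/10
X: (1/5)·(-4) + (3/10)·0 + (1/2)·0 = -4/5
Y: (1/5)·(-1) + (3/10)·1 + (1/2)·(-5) = -12/5
Highest expected payoff is 31/5, from V.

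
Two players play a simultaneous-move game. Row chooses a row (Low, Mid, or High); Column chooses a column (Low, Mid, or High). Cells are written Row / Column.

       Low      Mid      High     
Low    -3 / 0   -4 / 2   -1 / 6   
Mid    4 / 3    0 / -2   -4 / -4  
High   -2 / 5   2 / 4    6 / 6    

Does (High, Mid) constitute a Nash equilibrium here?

Holding Column at Mid: Row gets 2 from High, versus -4 from Low, 0 from Mid. No profitable deviation for Row.
Holding Row at High: Column gets 4 from Mid but could get 6 by switching to High. Column has a profitable deviation.

No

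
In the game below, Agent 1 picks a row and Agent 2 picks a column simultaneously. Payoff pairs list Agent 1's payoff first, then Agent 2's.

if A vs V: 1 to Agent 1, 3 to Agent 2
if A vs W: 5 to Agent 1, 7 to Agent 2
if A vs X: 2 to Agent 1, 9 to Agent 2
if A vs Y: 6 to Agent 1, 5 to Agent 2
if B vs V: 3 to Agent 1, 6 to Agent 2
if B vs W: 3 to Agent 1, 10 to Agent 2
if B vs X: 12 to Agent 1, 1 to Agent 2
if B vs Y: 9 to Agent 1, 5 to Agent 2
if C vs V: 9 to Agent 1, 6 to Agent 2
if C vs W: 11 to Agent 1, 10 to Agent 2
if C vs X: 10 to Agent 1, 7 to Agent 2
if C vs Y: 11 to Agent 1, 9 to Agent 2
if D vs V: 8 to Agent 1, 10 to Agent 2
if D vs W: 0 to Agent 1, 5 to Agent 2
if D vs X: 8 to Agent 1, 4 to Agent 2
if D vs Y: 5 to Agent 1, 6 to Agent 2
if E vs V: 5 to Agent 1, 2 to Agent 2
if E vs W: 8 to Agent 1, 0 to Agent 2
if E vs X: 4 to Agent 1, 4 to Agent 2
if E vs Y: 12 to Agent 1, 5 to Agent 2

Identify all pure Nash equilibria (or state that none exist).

Check mutual best responses: a cell is a NE iff neither player can gain by unilaterally deviating.
Agent 1's best responses — vs V: C (payoff 9); vs W: C (payoff 11); vs X: B (payoff 12); vs Y: E (payoff 12).
Agent 2's best responses — vs A: X (payoff 9); vs B: W (payoff 10); vs C: W (payoff 10); vs D: V (payoff 10); vs E: Y (payoff 5).
Mutual best responses occur at (C, W) and (E, Y); at each, neither player gains by switching.

(C, W) and (E, Y)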